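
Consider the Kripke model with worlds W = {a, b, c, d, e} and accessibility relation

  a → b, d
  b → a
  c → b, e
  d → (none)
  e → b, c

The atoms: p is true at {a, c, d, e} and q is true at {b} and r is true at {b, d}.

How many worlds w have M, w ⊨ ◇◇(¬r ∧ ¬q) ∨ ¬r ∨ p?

a: ◇◇(¬r ∧ ¬q) is T, ¬r ∨ p is T. ✓
b: ◇◇(¬r ∧ ¬q) is F, ¬r ∨ p is F. ✗
c: ◇◇(¬r ∧ ¬q) is T, ¬r ∨ p is T. ✓
d: ◇◇(¬r ∧ ¬q) is F, ¬r ∨ p is T. ✓
e: ◇◇(¬r ∧ ¬q) is T, ¬r ∨ p is T. ✓
Satisfying worlds: {a, c, d, e}.

4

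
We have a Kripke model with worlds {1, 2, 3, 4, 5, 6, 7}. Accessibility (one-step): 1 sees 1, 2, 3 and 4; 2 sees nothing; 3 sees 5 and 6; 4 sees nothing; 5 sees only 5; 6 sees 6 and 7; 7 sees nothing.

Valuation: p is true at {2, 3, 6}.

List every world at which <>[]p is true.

1: successors {1, 2, 3, 4}; []p there: 1:F, 2:T, 3:F, 4:T. ✓
2: no successors, so <>[]p fails. ✗
3: successors {5, 6}; []p there: 5:F, 6:F. ✗
4: no successors, so <>[]p fails. ✗
5: successors {5}; []p there: 5:F. ✗
6: successors {6, 7}; []p there: 6:F, 7:T. ✓
7: no successors, so <>[]p fails. ✗

{1, 6}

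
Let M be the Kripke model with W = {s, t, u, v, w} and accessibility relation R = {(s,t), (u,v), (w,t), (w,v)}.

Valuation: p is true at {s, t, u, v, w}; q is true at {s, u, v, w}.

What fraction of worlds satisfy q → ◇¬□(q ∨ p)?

s: q is T, ◇¬□(q ∨ p) is F. ✗
t: q is F, ◇¬□(q ∨ p) is F. ✓
u: q is T, ◇¬□(q ∨ p) is F. ✗
v: q is T, ◇¬□(q ∨ p) is F. ✗
w: q is T, ◇¬□(q ∨ p) is F. ✗
That's 1 of 5 worlds, so 1/5.

1/5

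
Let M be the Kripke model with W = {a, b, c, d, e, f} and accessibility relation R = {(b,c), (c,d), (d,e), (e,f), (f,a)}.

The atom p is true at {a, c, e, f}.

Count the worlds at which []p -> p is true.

a: []p is T, p is T. ✓
b: []p is T, p is F. ✗
c: []p is F, p is T. ✓
d: []p is T, p is F. ✗
e: []p is T, p is T. ✓
f: []p is T, p is T. ✓
Satisfying worlds: {a, c, e, f}.

4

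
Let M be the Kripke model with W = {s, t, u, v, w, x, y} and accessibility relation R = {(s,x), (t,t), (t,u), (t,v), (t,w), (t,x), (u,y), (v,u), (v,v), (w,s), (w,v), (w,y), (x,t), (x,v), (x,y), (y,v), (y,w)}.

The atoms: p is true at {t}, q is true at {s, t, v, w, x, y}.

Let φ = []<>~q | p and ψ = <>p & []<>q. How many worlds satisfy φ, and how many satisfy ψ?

1 and 2

For []<>~q | p:
s: []<>~q is F, p is F. ✗
t: []<>~q is F, p is T. ✓
u: []<>~q is F, p is F. ✗
v: []<>~q is F, p is F. ✗
w: []<>~q is F, p is F. ✗
x: []<>~q is F, p is F. ✗
y: []<>~q is F, p is F. ✗
— 1 world.
For <>p & []<>q:
s: <>p is F, []<>q is T. ✗
t: <>p is T, []<>q is T. ✓
u: <>p is F, []<>q is T. ✗
v: <>p is F, []<>q is T. ✗
w: <>p is F, []<>q is T. ✗
x: <>p is T, []<>q is T. ✓
y: <>p is F, []<>q is T. ✗
— 2 worlds.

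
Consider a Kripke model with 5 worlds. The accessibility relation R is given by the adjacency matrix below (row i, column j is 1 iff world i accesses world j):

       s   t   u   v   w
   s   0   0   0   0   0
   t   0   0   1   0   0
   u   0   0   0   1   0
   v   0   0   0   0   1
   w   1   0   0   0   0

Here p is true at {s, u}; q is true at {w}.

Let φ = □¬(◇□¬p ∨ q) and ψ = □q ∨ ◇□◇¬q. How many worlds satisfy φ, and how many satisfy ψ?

For □¬(◇□¬p ∨ q):
s: no successors, so □¬(◇□¬p ∨ q) holds vacuously. ✓
t: successors {u}; ¬(◇□¬p ∨ q) there: u:F. ✗
u: successors {v}; ¬(◇□¬p ∨ q) there: v:T. ✓
v: successors {w}; ¬(◇□¬p ∨ q) there: w:F. ✗
w: successors {s}; ¬(◇□¬p ∨ q) there: s:T. ✓
— 3 worlds.
For □q ∨ ◇□◇¬q:
s: □q is T, ◇□◇¬q is F. ✓
t: □q is F, ◇□◇¬q is F. ✗
u: □q is F, ◇□◇¬q is T. ✓
v: □q is T, ◇□◇¬q is F. ✓
w: □q is F, ◇□◇¬q is T. ✓
— 4 worlds.

3 and 4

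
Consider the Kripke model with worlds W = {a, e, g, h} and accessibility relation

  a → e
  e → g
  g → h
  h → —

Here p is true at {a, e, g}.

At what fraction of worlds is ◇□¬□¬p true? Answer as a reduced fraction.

1/4

a: successors {e}; □¬□¬p there: e:F. ✗
e: successors {g}; □¬□¬p there: g:F. ✗
g: successors {h}; □¬□¬p there: h:T. ✓
h: no successors, so ◇□¬□¬p fails. ✗
That's 1 of 4 worlds, so 1/4.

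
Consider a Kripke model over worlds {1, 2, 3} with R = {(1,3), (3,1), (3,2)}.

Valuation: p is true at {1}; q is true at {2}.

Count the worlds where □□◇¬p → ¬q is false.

1: □□◇¬p is F, ¬q is T. ✓
2: □□◇¬p is T, ¬q is F. ✗
3: □□◇¬p is T, ¬q is T. ✓
Satisfying worlds: {1, 3}.
So □□◇¬p → ¬q fails at the other 1 world.

1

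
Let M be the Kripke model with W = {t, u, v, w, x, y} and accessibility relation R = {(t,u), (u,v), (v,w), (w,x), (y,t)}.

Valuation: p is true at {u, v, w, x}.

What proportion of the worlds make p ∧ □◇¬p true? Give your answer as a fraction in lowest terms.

t: p is F, □◇¬p is F. ✗
u: p is T, □◇¬p is F. ✗
v: p is T, □◇¬p is F. ✗
w: p is T, □◇¬p is F. ✗
x: p is T, □◇¬p is T. ✓
y: p is F, □◇¬p is F. ✗
That's 1 of 6 worlds, so 1/6.

1/6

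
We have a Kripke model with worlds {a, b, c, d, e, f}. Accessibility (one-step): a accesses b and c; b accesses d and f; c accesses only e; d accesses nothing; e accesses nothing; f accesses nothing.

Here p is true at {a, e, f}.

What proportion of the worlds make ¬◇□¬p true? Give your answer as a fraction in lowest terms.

2/3

a: ◇□¬p is F. ✓
b: ◇□¬p is T. ✗
c: ◇□¬p is T. ✗
d: ◇□¬p is F. ✓
e: ◇□¬p is F. ✓
f: ◇□¬p is F. ✓
That's 4 of 6 worlds, so 4/6 = 2/3.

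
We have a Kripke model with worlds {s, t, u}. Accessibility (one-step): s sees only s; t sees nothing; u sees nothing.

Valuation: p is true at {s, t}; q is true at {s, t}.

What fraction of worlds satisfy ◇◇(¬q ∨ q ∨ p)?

s: successors {s}; ◇(¬q ∨ q ∨ p) there: s:T. ✓
t: no successors, so ◇◇(¬q ∨ q ∨ p) fails. ✗
u: no successors, so ◇◇(¬q ∨ q ∨ p) fails. ✗
That's 1 of 3 worlds, so 1/3.

1/3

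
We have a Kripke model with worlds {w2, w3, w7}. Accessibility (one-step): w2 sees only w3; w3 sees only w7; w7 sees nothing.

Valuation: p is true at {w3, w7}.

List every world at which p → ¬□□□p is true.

w2: p is F, ¬□□□p is F. ✓
w3: p is T, ¬□□□p is F. ✗
w7: p is T, ¬□□□p is F. ✗

{w2}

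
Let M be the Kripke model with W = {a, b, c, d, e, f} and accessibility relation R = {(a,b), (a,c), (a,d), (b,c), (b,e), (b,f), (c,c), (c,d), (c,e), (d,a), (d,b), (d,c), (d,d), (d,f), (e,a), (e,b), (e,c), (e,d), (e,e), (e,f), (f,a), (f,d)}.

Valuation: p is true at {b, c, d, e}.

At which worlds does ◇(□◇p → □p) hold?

{a, b, c, d, e, f}

a: successors {b, c, d}; □◇p → □p there: b:F, c:T, d:F. ✓
b: successors {c, e, f}; □◇p → □p there: c:T, e:F, f:F. ✓
c: successors {c, d, e}; □◇p → □p there: c:T, d:F, e:F. ✓
d: successors {a, b, c, d, f}; □◇p → □p there: a:T, b:F, c:T, d:F, f:F. ✓
e: successors {a, b, c, d, e, f}; □◇p → □p there: a:T, b:F, c:T, d:F, e:F, f:F. ✓
f: successors {a, d}; □◇p → □p there: a:T, d:F. ✓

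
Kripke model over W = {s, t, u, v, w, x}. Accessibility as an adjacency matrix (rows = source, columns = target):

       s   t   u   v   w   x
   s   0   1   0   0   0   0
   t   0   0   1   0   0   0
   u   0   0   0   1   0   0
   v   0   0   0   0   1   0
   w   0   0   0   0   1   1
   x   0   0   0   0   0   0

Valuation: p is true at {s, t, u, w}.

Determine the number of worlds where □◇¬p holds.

3

s: successors {t}; ◇¬p there: t:F. ✗
t: successors {u}; ◇¬p there: u:T. ✓
u: successors {v}; ◇¬p there: v:F. ✗
v: successors {w}; ◇¬p there: w:T. ✓
w: successors {w, x}; ◇¬p there: w:T, x:F. ✗
x: no successors, so □◇¬p holds vacuously. ✓
Satisfying worlds: {t, v, x}.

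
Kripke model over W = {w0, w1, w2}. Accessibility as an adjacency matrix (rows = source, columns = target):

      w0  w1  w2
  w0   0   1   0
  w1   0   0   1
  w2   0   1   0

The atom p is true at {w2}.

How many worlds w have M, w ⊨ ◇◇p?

w0: successors {w1}; ◇p there: w1:T. ✓
w1: successors {w2}; ◇p there: w2:F. ✗
w2: successors {w1}; ◇p there: w1:T. ✓
Satisfying worlds: {w0, w2}.

2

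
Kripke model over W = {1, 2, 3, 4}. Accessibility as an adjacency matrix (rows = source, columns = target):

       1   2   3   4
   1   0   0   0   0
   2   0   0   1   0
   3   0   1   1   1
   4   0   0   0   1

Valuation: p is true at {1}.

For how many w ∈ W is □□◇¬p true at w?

4

1: no successors, so □□◇¬p holds vacuously. ✓
2: successors {3}; □◇¬p there: 3:T. ✓
3: successors {2, 3, 4}; □◇¬p there: 2:T, 3:T, 4:T. ✓
4: successors {4}; □◇¬p there: 4:T. ✓
Satisfying worlds: {1, 2, 3, 4}.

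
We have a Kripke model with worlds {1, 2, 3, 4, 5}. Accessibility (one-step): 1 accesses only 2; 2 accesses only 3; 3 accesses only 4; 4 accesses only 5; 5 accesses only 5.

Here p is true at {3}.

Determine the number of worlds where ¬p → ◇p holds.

2

1: ¬p is T, ◇p is F. ✗
2: ¬p is T, ◇p is T. ✓
3: ¬p is F, ◇p is F. ✓
4: ¬p is T, ◇p is F. ✗
5: ¬p is T, ◇p is F. ✗
Satisfying worlds: {2, 3}.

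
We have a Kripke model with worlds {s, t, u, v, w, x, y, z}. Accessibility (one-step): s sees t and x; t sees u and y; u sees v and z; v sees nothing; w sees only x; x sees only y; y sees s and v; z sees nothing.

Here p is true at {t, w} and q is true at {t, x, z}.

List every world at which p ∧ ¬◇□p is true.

s: p is F, ¬◇□p is T. ✗
t: p is T, ¬◇□p is T. ✓
u: p is F, ¬◇□p is F. ✗
v: p is F, ¬◇□p is T. ✗
w: p is T, ¬◇□p is T. ✓
x: p is F, ¬◇□p is T. ✗
y: p is F, ¬◇□p is F. ✗
z: p is F, ¬◇□p is T. ✗

{t, w}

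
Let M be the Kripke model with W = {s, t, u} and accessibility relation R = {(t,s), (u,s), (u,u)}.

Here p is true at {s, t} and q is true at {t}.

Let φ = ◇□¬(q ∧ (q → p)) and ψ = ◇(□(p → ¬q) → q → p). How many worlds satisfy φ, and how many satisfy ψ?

For ◇□¬(q ∧ (q → p)):
s: no successors, so ◇□¬(q ∧ (q → p)) fails. ✗
t: successors {s}; □¬(q ∧ (q → p)) there: s:T. ✓
u: successors {s, u}; □¬(q ∧ (q → p)) there: s:T, u:T. ✓
— 2 worlds.
For ◇(□(p → ¬q) → q → p):
s: no successors, so ◇(□(p → ¬q) → q → p) fails. ✗
t: successors {s}; □(p → ¬q) → q → p there: s:T. ✓
u: successors {s, u}; □(p → ¬q) → q → p there: s:T, u:T. ✓
— 2 worlds.

2 and 2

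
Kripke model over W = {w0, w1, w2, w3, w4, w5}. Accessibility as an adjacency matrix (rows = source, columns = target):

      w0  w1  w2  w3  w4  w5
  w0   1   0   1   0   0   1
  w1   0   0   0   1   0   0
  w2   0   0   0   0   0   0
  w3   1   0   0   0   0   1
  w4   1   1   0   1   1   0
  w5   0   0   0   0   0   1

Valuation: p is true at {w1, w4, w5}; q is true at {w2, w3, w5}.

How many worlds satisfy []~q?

1

w0: successors {w0, w2, w5}; ~q there: w0:T, w2:F, w5:F. ✗
w1: successors {w3}; ~q there: w3:F. ✗
w2: no successors, so []~q holds vacuously. ✓
w3: successors {w0, w5}; ~q there: w0:T, w5:F. ✗
w4: successors {w0, w1, w3, w4}; ~q there: w0:T, w1:T, w3:F, w4:T. ✗
w5: successors {w5}; ~q there: w5:F. ✗
Satisfying worlds: {w2}.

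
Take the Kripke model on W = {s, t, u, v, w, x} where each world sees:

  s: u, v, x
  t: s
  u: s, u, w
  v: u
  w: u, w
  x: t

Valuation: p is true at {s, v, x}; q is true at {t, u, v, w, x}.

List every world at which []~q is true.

{t}

s: successors {u, v, x}; ~q there: u:F, v:F, x:F. ✗
t: successors {s}; ~q there: s:T. ✓
u: successors {s, u, w}; ~q there: s:T, u:F, w:F. ✗
v: successors {u}; ~q there: u:F. ✗
w: successors {u, w}; ~q there: u:F, w:F. ✗
x: successors {t}; ~q there: t:F. ✗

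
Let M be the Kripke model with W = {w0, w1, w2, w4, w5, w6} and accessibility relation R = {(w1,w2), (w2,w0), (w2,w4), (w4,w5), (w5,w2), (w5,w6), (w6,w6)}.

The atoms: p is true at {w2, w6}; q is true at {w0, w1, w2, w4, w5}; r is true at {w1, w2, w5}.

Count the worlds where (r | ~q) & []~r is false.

w0: r | ~q is F, []~r is T. ✗
w1: r | ~q is T, []~r is F. ✗
w2: r | ~q is T, []~r is T. ✓
w4: r | ~q is F, []~r is F. ✗
w5: r | ~q is T, []~r is F. ✗
w6: r | ~q is T, []~r is T. ✓
Satisfying worlds: {w2, w6}.
So (r | ~q) & []~r fails at the other 4 worlds.

4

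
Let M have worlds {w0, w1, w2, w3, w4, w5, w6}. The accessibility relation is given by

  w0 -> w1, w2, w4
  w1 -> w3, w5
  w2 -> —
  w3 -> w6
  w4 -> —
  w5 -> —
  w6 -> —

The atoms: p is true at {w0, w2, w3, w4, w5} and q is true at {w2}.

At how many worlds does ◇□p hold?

w0: successors {w1, w2, w4}; □p there: w1:T, w2:T, w4:T. ✓
w1: successors {w3, w5}; □p there: w3:F, w5:T. ✓
w2: no successors, so ◇□p fails. ✗
w3: successors {w6}; □p there: w6:T. ✓
w4: no successors, so ◇□p fails. ✗
w5: no successors, so ◇□p fails. ✗
w6: no successors, so ◇□p fails. ✗
Satisfying worlds: {w0, w1, w3}.

3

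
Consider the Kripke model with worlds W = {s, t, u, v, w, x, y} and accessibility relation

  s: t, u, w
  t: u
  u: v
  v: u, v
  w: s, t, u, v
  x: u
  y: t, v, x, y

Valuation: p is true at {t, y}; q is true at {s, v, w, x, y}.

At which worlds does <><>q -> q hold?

{s, v, w, x, y}

s: <><>q is T, q is T. ✓
t: <><>q is T, q is F. ✗
u: <><>q is T, q is F. ✗
v: <><>q is T, q is T. ✓
w: <><>q is T, q is T. ✓
x: <><>q is T, q is T. ✓
y: <><>q is T, q is T. ✓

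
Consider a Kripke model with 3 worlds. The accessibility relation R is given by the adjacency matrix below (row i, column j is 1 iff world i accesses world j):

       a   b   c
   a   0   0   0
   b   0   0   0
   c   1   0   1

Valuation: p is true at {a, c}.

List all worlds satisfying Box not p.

{a, b}

a: no successors, so Box not p holds vacuously. ✓
b: no successors, so Box not p holds vacuously. ✓
c: successors {a, c}; not p there: a:F, c:F. ✗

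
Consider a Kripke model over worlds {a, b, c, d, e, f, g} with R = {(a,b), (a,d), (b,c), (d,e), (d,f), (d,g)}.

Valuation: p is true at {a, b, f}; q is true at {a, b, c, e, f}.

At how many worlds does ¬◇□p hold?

a: ◇□p is F. ✓
b: ◇□p is T. ✗
c: ◇□p is F. ✓
d: ◇□p is T. ✗
e: ◇□p is F. ✓
f: ◇□p is F. ✓
g: ◇□p is F. ✓
Satisfying worlds: {a, c, e, f, g}.

5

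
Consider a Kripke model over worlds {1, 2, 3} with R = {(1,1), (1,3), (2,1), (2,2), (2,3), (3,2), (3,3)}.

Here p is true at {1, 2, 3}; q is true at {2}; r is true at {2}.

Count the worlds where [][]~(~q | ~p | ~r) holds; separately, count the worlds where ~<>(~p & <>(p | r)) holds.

For [][]~(~q | ~p | ~r):
1: successors {1, 3}; []~(~q | ~p | ~r) there: 1:F, 3:F. ✗
2: successors {1, 2, 3}; []~(~q | ~p | ~r) there: 1:F, 2:F, 3:F. ✗
3: successors {2, 3}; []~(~q | ~p | ~r) there: 2:F, 3:F. ✗
— 0 worlds.
For ~<>(~p & <>(p | r)):
1: <>(~p & <>(p | r)) is F. ✓
2: <>(~p & <>(p | r)) is F. ✓
3: <>(~p & <>(p | r)) is F. ✓
— 3 worlds.

0 and 3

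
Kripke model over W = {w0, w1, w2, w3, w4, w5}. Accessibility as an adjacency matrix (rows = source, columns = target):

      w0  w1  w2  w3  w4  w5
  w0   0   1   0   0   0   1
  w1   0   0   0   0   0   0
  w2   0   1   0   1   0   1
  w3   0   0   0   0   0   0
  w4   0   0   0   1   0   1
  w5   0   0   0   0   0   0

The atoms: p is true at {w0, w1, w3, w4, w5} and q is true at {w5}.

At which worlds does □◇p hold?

{w1, w3, w5}

w0: successors {w1, w5}; ◇p there: w1:F, w5:F. ✗
w1: no successors, so □◇p holds vacuously. ✓
w2: successors {w1, w3, w5}; ◇p there: w1:F, w3:F, w5:F. ✗
w3: no successors, so □◇p holds vacuously. ✓
w4: successors {w3, w5}; ◇p there: w3:F, w5:F. ✗
w5: no successors, so □◇p holds vacuously. ✓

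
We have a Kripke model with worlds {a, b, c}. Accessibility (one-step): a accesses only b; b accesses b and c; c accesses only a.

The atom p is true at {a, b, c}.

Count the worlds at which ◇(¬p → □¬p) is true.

a: successors {b}; ¬p → □¬p there: b:T. ✓
b: successors {b, c}; ¬p → □¬p there: b:T, c:T. ✓
c: successors {a}; ¬p → □¬p there: a:T. ✓
Satisfying worlds: {a, b, c}.

3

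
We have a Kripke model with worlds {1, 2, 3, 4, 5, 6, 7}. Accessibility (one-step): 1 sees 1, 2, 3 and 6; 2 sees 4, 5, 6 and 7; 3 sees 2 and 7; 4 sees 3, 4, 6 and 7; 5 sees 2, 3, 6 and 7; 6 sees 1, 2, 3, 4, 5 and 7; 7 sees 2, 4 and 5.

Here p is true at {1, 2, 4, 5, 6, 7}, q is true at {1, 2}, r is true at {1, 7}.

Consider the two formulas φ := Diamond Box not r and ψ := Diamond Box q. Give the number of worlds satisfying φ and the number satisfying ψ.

5 and 0

For Diamond Box not r:
1: successors {1, 2, 3, 6}; Box not r there: 1:F, 2:F, 3:F, 6:F. ✗
2: successors {4, 5, 6, 7}; Box not r there: 4:F, 5:F, 6:F, 7:T. ✓
3: successors {2, 7}; Box not r there: 2:F, 7:T. ✓
4: successors {3, 4, 6, 7}; Box not r there: 3:F, 4:F, 6:F, 7:T. ✓
5: successors {2, 3, 6, 7}; Box not r there: 2:F, 3:F, 6:F, 7:T. ✓
6: successors {1, 2, 3, 4, 5, 7}; Box not r there: 1:F, 2:F, 3:F, 4:F, 5:F, 7:T. ✓
7: successors {2, 4, 5}; Box not r there: 2:F, 4:F, 5:F. ✗
— 5 worlds.
For Diamond Box q:
1: successors {1, 2, 3, 6}; Box q there: 1:F, 2:F, 3:F, 6:F. ✗
2: successors {4, 5, 6, 7}; Box q there: 4:F, 5:F, 6:F, 7:F. ✗
3: successors {2, 7}; Box q there: 2:F, 7:F. ✗
4: successors {3, 4, 6, 7}; Box q there: 3:F, 4:F, 6:F, 7:F. ✗
5: successors {2, 3, 6, 7}; Box q there: 2:F, 3:F, 6:F, 7:F. ✗
6: successors {1, 2, 3, 4, 5, 7}; Box q there: 1:F, 2:F, 3:F, 4:F, 5:F, 7:F. ✗
7: successors {2, 4, 5}; Box q there: 2:F, 4:F, 5:F. ✗
— 0 worlds.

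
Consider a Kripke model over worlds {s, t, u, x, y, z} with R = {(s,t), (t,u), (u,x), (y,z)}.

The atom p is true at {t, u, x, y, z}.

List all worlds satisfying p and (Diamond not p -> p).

{t, u, x, y, z}

s: p is F, Diamond not p -> p is T. ✗
t: p is T, Diamond not p -> p is T. ✓
u: p is T, Diamond not p -> p is T. ✓
x: p is T, Diamond not p -> p is T. ✓
y: p is T, Diamond not p -> p is T. ✓
z: p is T, Diamond not p -> p is T. ✓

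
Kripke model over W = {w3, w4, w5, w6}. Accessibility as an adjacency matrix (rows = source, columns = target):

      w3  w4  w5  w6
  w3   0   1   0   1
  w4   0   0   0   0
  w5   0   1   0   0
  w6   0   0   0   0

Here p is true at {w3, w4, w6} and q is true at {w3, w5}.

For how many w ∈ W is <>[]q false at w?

2

w3: successors {w4, w6}; []q there: w4:T, w6:T. ✓
w4: no successors, so <>[]q fails. ✗
w5: successors {w4}; []q there: w4:T. ✓
w6: no successors, so <>[]q fails. ✗
Satisfying worlds: {w3, w5}.
So <>[]q fails at the other 2 worlds.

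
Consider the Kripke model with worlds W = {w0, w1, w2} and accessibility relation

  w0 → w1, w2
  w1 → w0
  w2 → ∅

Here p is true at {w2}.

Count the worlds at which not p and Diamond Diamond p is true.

w0: not p is T, Diamond Diamond p is F. ✗
w1: not p is T, Diamond Diamond p is T. ✓
w2: not p is F, Diamond Diamond p is F. ✗
Satisfying worlds: {w1}.

1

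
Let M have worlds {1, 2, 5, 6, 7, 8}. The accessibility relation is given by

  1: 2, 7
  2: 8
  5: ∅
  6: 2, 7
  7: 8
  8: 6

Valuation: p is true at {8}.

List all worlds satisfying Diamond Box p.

1: successors {2, 7}; Box p there: 2:T, 7:T. ✓
2: successors {8}; Box p there: 8:F. ✗
5: no successors, so Diamond Box p fails. ✗
6: successors {2, 7}; Box p there: 2:T, 7:T. ✓
7: successors {8}; Box p there: 8:F. ✗
8: successors {6}; Box p there: 6:F. ✗

{1, 6}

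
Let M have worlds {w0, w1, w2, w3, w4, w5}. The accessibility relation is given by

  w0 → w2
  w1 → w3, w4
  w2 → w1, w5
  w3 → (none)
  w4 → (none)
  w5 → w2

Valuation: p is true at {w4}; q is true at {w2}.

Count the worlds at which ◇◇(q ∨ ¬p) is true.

3

w0: successors {w2}; ◇(q ∨ ¬p) there: w2:T. ✓
w1: successors {w3, w4}; ◇(q ∨ ¬p) there: w3:F, w4:F. ✗
w2: successors {w1, w5}; ◇(q ∨ ¬p) there: w1:T, w5:T. ✓
w3: no successors, so ◇◇(q ∨ ¬p) fails. ✗
w4: no successors, so ◇◇(q ∨ ¬p) fails. ✗
w5: successors {w2}; ◇(q ∨ ¬p) there: w2:T. ✓
Satisfying worlds: {w0, w2, w5}.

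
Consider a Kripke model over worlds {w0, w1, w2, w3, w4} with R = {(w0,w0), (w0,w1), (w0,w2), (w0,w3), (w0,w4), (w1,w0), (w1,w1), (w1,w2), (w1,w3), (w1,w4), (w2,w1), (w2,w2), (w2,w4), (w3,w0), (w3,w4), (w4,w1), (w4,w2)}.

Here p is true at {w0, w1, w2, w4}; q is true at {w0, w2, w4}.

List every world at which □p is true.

{w2, w3, w4}

w0: successors {w0, w1, w2, w3, w4}; p there: w0:T, w1:T, w2:T, w3:F, w4:T. ✗
w1: successors {w0, w1, w2, w3, w4}; p there: w0:T, w1:T, w2:T, w3:F, w4:T. ✗
w2: successors {w1, w2, w4}; p there: w1:T, w2:T, w4:T. ✓
w3: successors {w0, w4}; p there: w0:T, w4:T. ✓
w4: successors {w1, w2}; p there: w1:T, w2:T. ✓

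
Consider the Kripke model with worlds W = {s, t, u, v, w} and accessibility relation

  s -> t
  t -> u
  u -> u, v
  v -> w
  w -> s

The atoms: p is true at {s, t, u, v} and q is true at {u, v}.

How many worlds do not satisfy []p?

s: successors {t}; p there: t:T. ✓
t: successors {u}; p there: u:T. ✓
u: successors {u, v}; p there: u:T, v:T. ✓
v: successors {w}; p there: w:F. ✗
w: successors {s}; p there: s:T. ✓
Satisfying worlds: {s, t, u, w}.
So []p fails at the other 1 world.

1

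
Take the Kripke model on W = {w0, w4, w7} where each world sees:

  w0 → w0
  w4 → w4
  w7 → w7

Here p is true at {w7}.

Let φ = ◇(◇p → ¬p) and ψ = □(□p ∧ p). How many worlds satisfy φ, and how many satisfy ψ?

2 and 1

For ◇(◇p → ¬p):
w0: successors {w0}; ◇p → ¬p there: w0:T. ✓
w4: successors {w4}; ◇p → ¬p there: w4:T. ✓
w7: successors {w7}; ◇p → ¬p there: w7:F. ✗
— 2 worlds.
For □(□p ∧ p):
w0: successors {w0}; □p ∧ p there: w0:F. ✗
w4: successors {w4}; □p ∧ p there: w4:F. ✗
w7: successors {w7}; □p ∧ p there: w7:T. ✓
— 1 world.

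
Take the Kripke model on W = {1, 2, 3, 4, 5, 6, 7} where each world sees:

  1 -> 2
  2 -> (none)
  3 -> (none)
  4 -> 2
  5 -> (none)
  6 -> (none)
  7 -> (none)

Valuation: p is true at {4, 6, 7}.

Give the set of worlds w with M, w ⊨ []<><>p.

1: successors {2}; <><>p there: 2:F. ✗
2: no successors, so []<><>p holds vacuously. ✓
3: no successors, so []<><>p holds vacuously. ✓
4: successors {2}; <><>p there: 2:F. ✗
5: no successors, so []<><>p holds vacuously. ✓
6: no successors, so []<><>p holds vacuously. ✓
7: no successors, so []<><>p holds vacuously. ✓

{2, 3, 5, 6, 7}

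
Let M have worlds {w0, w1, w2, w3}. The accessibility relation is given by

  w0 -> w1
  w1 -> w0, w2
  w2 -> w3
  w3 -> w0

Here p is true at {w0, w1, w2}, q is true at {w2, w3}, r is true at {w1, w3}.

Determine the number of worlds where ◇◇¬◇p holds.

w0: successors {w1}; ◇¬◇p there: w1:T. ✓
w1: successors {w0, w2}; ◇¬◇p there: w0:F, w2:F. ✗
w2: successors {w3}; ◇¬◇p there: w3:F. ✗
w3: successors {w0}; ◇¬◇p there: w0:F. ✗
Satisfying worlds: {w0}.

1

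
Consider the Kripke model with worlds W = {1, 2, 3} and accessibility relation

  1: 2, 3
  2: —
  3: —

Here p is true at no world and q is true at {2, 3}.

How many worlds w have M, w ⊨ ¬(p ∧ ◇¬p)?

1: p ∧ ◇¬p is F. ✓
2: p ∧ ◇¬p is F. ✓
3: p ∧ ◇¬p is F. ✓
Satisfying worlds: {1, 2, 3}.

3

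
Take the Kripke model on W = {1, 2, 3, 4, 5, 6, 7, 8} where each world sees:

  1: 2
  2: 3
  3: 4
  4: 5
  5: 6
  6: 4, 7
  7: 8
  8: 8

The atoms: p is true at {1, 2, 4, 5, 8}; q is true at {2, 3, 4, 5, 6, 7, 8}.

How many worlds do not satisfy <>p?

2

1: successors {2}; p there: 2:T. ✓
2: successors {3}; p there: 3:F. ✗
3: successors {4}; p there: 4:T. ✓
4: successors {5}; p there: 5:T. ✓
5: successors {6}; p there: 6:F. ✗
6: successors {4, 7}; p there: 4:T, 7:F. ✓
7: successors {8}; p there: 8:T. ✓
8: successors {8}; p there: 8:T. ✓
Satisfying worlds: {1, 3, 4, 6, 7, 8}.
So <>p fails at the other 2 worlds.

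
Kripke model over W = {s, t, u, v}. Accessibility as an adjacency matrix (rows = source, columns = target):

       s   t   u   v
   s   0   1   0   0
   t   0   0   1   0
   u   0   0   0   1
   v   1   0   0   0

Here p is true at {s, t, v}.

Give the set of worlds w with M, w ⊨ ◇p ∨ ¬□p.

s: ◇p is T, ¬□p is F. ✓
t: ◇p is F, ¬□p is T. ✓
u: ◇p is T, ¬□p is F. ✓
v: ◇p is T, ¬□p is F. ✓

{s, t, u, v}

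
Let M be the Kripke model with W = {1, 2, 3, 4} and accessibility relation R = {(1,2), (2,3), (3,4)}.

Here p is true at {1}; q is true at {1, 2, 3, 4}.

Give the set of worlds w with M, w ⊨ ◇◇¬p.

1: successors {2}; ◇¬p there: 2:T. ✓
2: successors {3}; ◇¬p there: 3:T. ✓
3: successors {4}; ◇¬p there: 4:F. ✗
4: no successors, so ◇◇¬p fails. ✗

{1, 2}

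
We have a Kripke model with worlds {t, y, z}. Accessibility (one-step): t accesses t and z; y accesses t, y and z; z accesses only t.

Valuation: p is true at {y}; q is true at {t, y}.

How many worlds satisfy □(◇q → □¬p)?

2

t: successors {t, z}; ◇q → □¬p there: t:T, z:T. ✓
y: successors {t, y, z}; ◇q → □¬p there: t:T, y:F, z:T. ✗
z: successors {t}; ◇q → □¬p there: t:T. ✓
Satisfying worlds: {t, z}.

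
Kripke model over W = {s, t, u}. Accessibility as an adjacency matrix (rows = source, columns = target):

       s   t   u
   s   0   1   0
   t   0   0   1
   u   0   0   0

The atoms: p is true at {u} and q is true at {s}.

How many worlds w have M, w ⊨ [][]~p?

2

s: successors {t}; []~p there: t:F. ✗
t: successors {u}; []~p there: u:T. ✓
u: no successors, so [][]~p holds vacuously. ✓
Satisfying worlds: {t, u}.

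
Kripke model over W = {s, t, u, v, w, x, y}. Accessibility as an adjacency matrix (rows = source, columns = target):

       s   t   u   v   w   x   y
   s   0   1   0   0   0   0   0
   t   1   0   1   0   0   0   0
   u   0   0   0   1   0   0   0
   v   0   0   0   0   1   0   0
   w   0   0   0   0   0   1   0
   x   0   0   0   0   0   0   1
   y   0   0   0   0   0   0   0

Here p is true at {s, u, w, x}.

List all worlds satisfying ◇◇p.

{s, u, v}

s: successors {t}; ◇p there: t:T. ✓
t: successors {s, u}; ◇p there: s:F, u:F. ✗
u: successors {v}; ◇p there: v:T. ✓
v: successors {w}; ◇p there: w:T. ✓
w: successors {x}; ◇p there: x:F. ✗
x: successors {y}; ◇p there: y:F. ✗
y: no successors, so ◇◇p fails. ✗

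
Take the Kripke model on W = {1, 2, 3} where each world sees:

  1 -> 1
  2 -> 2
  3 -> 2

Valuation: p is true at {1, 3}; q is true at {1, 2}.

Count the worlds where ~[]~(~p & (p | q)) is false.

1

1: []~(~p & (p | q)) is T. ✗
2: []~(~p & (p | q)) is F. ✓
3: []~(~p & (p | q)) is F. ✓
Satisfying worlds: {2, 3}.
So ~[]~(~p & (p | q)) fails at the other 1 world.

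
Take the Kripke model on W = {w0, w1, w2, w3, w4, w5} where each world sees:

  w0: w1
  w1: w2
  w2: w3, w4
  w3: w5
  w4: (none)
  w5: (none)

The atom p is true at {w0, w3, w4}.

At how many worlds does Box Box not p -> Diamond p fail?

4

w0: Box Box not p is T, Diamond p is F. ✗
w1: Box Box not p is F, Diamond p is F. ✓
w2: Box Box not p is T, Diamond p is T. ✓
w3: Box Box not p is T, Diamond p is F. ✗
w4: Box Box not p is T, Diamond p is F. ✗
w5: Box Box not p is T, Diamond p is F. ✗
Satisfying worlds: {w1, w2}.
So Box Box not p -> Diamond p fails at the other 4 worlds.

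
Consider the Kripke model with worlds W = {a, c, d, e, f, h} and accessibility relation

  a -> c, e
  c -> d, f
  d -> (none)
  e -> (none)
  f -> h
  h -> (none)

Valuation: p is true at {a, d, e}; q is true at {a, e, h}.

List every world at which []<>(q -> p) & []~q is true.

a: []<>(q -> p) is F, []~q is F. ✗
c: []<>(q -> p) is F, []~q is T. ✗
d: []<>(q -> p) is T, []~q is T. ✓
e: []<>(q -> p) is T, []~q is T. ✓
f: []<>(q -> p) is F, []~q is F. ✗
h: []<>(q -> p) is T, []~q is T. ✓

{d, e, h}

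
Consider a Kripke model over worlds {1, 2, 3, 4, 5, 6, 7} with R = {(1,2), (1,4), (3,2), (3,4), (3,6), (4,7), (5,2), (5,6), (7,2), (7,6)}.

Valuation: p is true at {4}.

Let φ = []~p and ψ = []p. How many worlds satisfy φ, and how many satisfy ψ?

For []~p:
1: successors {2, 4}; ~p there: 2:T, 4:F. ✗
2: no successors, so []~p holds vacuously. ✓
3: successors {2, 4, 6}; ~p there: 2:T, 4:F, 6:T. ✗
4: successors {7}; ~p there: 7:T. ✓
5: successors {2, 6}; ~p there: 2:T, 6:T. ✓
6: no successors, so []~p holds vacuously. ✓
7: successors {2, 6}; ~p there: 2:T, 6:T. ✓
— 5 worlds.
For []p:
1: successors {2, 4}; p there: 2:F, 4:T. ✗
2: no successors, so []p holds vacuously. ✓
3: successors {2, 4, 6}; p there: 2:F, 4:T, 6:F. ✗
4: successors {7}; p there: 7:F. ✗
5: successors {2, 6}; p there: 2:F, 6:F. ✗
6: no successors, so []p holds vacuously. ✓
7: successors {2, 6}; p there: 2:F, 6:F. ✗
— 2 worlds.

5 and 2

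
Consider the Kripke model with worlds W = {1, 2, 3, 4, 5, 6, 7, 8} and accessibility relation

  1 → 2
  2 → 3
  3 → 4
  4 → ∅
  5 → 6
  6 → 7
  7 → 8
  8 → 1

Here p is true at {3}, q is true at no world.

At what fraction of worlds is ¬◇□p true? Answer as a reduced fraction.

3/4

1: ◇□p is T. ✗
2: ◇□p is F. ✓
3: ◇□p is T. ✗
4: ◇□p is F. ✓
5: ◇□p is F. ✓
6: ◇□p is F. ✓
7: ◇□p is F. ✓
8: ◇□p is F. ✓
That's 6 of 8 worlds, so 6/8 = 3/4.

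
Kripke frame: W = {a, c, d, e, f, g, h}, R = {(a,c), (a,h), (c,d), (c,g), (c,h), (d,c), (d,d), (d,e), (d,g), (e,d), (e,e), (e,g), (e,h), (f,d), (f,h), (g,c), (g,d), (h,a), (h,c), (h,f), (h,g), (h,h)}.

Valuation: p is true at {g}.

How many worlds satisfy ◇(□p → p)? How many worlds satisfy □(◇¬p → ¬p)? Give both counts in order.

For ◇(□p → p):
a: successors {c, h}; □p → p there: c:T, h:T. ✓
c: successors {d, g, h}; □p → p there: d:T, g:T, h:T. ✓
d: successors {c, d, e, g}; □p → p there: c:T, d:T, e:T, g:T. ✓
e: successors {d, e, g, h}; □p → p there: d:T, e:T, g:T, h:T. ✓
f: successors {d, h}; □p → p there: d:T, h:T. ✓
g: successors {c, d}; □p → p there: c:T, d:T. ✓
h: successors {a, c, f, g, h}; □p → p there: a:T, c:T, f:T, g:T, h:T. ✓
— 7 worlds.
For □(◇¬p → ¬p):
a: successors {c, h}; ◇¬p → ¬p there: c:T, h:T. ✓
c: successors {d, g, h}; ◇¬p → ¬p there: d:T, g:F, h:T. ✗
d: successors {c, d, e, g}; ◇¬p → ¬p there: c:T, d:T, e:T, g:F. ✗
e: successors {d, e, g, h}; ◇¬p → ¬p there: d:T, e:T, g:F, h:T. ✗
f: successors {d, h}; ◇¬p → ¬p there: d:T, h:T. ✓
g: successors {c, d}; ◇¬p → ¬p there: c:T, d:T. ✓
h: successors {a, c, f, g, h}; ◇¬p → ¬p there: a:T, c:T, f:T, g:F, h:T. ✗
— 3 worlds.

7 and 3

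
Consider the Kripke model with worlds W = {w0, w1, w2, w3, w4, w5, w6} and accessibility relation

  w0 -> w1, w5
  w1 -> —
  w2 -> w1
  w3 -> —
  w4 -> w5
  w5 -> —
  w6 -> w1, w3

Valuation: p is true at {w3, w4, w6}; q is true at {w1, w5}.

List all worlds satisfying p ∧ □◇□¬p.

w0: p is F, □◇□¬p is F. ✗
w1: p is F, □◇□¬p is T. ✗
w2: p is F, □◇□¬p is F. ✗
w3: p is T, □◇□¬p is T. ✓
w4: p is T, □◇□¬p is F. ✗
w5: p is F, □◇□¬p is T. ✗
w6: p is T, □◇□¬p is F. ✗

{w3}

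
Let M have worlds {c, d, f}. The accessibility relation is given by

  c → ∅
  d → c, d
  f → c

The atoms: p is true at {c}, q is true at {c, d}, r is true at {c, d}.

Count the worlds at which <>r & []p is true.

c: <>r is F, []p is T. ✗
d: <>r is T, []p is F. ✗
f: <>r is T, []p is T. ✓
Satisfying worlds: {f}.

1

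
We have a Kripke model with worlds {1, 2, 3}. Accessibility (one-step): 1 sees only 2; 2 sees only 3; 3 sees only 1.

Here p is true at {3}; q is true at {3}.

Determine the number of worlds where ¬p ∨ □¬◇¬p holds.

2

1: ¬p is T, □¬◇¬p is T. ✓
2: ¬p is T, □¬◇¬p is F. ✓
3: ¬p is F, □¬◇¬p is F. ✗
Satisfying worlds: {1, 2}.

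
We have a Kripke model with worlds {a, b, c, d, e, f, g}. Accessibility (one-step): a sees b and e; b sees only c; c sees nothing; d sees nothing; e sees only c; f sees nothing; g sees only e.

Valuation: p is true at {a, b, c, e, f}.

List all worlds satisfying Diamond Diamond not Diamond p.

{a, g}

a: successors {b, e}; Diamond not Diamond p there: b:T, e:T. ✓
b: successors {c}; Diamond not Diamond p there: c:F. ✗
c: no successors, so Diamond Diamond not Diamond p fails. ✗
d: no successors, so Diamond Diamond not Diamond p fails. ✗
e: successors {c}; Diamond not Diamond p there: c:F. ✗
f: no successors, so Diamond Diamond not Diamond p fails. ✗
g: successors {e}; Diamond not Diamond p there: e:T. ✓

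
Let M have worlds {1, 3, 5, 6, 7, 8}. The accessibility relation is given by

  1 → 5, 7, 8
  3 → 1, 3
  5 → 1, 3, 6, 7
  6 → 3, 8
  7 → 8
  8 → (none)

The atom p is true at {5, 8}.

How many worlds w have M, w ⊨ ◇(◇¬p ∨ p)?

1: successors {5, 7, 8}; ◇¬p ∨ p there: 5:T, 7:F, 8:T. ✓
3: successors {1, 3}; ◇¬p ∨ p there: 1:T, 3:T. ✓
5: successors {1, 3, 6, 7}; ◇¬p ∨ p there: 1:T, 3:T, 6:T, 7:F. ✓
6: successors {3, 8}; ◇¬p ∨ p there: 3:T, 8:T. ✓
7: successors {8}; ◇¬p ∨ p there: 8:T. ✓
8: no successors, so ◇(◇¬p ∨ p) fails. ✗
Satisfying worlds: {1, 3, 5, 6, 7}.

5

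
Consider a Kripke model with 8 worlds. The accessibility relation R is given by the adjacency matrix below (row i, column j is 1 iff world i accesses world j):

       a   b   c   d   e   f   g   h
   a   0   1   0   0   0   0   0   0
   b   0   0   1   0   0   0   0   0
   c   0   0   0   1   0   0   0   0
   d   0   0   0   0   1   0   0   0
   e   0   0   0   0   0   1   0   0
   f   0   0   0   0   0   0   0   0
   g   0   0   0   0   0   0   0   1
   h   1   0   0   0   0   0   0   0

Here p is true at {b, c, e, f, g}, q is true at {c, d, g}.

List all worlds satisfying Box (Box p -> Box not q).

a: successors {b}; Box p -> Box not q there: b:F. ✗
b: successors {c}; Box p -> Box not q there: c:T. ✓
c: successors {d}; Box p -> Box not q there: d:T. ✓
d: successors {e}; Box p -> Box not q there: e:T. ✓
e: successors {f}; Box p -> Box not q there: f:T. ✓
f: no successors, so Box (Box p -> Box not q) holds vacuously. ✓
g: successors {h}; Box p -> Box not q there: h:T. ✓
h: successors {a}; Box p -> Box not q there: a:T. ✓

{b, c, d, e, f, g, h}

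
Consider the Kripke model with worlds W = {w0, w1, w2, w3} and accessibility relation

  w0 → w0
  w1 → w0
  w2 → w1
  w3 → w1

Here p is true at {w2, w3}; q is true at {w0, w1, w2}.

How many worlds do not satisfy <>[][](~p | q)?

0

w0: successors {w0}; [][](~p | q) there: w0:T. ✓
w1: successors {w0}; [][](~p | q) there: w0:T. ✓
w2: successors {w1}; [][](~p | q) there: w1:T. ✓
w3: successors {w1}; [][](~p | q) there: w1:T. ✓
Satisfying worlds: {w0, w1, w2, w3}.
So <>[][](~p | q) fails at the other 0 worlds.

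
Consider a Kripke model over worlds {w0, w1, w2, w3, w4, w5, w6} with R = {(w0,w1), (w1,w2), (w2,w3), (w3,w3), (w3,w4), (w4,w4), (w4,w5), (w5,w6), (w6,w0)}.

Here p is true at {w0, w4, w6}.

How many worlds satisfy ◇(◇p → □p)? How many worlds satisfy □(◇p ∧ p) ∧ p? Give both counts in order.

For ◇(◇p → □p):
w0: successors {w1}; ◇p → □p there: w1:T. ✓
w1: successors {w2}; ◇p → □p there: w2:T. ✓
w2: successors {w3}; ◇p → □p there: w3:F. ✗
w3: successors {w3, w4}; ◇p → □p there: w3:F, w4:F. ✗
w4: successors {w4, w5}; ◇p → □p there: w4:F, w5:T. ✓
w5: successors {w6}; ◇p → □p there: w6:T. ✓
w6: successors {w0}; ◇p → □p there: w0:T. ✓
— 5 worlds.
For □(◇p ∧ p) ∧ p:
w0: □(◇p ∧ p) is F, p is T. ✗
w1: □(◇p ∧ p) is F, p is F. ✗
w2: □(◇p ∧ p) is F, p is F. ✗
w3: □(◇p ∧ p) is F, p is F. ✗
w4: □(◇p ∧ p) is F, p is T. ✗
w5: □(◇p ∧ p) is T, p is F. ✗
w6: □(◇p ∧ p) is F, p is T. ✗
— 0 worlds.

5 and 0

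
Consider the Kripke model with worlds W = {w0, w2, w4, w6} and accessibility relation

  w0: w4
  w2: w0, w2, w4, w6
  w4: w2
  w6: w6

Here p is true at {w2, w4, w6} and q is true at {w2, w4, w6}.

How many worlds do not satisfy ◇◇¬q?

2

w0: successors {w4}; ◇¬q there: w4:F. ✗
w2: successors {w0, w2, w4, w6}; ◇¬q there: w0:F, w2:T, w4:F, w6:F. ✓
w4: successors {w2}; ◇¬q there: w2:T. ✓
w6: successors {w6}; ◇¬q there: w6:F. ✗
Satisfying worlds: {w2, w4}.
So ◇◇¬q fails at the other 2 worlds.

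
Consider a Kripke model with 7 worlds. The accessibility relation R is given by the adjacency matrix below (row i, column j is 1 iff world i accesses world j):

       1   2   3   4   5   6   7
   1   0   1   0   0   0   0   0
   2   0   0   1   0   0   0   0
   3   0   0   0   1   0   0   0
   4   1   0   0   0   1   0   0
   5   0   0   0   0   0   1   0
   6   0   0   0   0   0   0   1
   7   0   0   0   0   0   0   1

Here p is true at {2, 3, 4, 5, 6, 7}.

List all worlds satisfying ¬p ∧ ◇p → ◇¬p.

{2, 3, 4, 5, 6, 7}

1: ¬p ∧ ◇p is T, ◇¬p is F. ✗
2: ¬p ∧ ◇p is F, ◇¬p is F. ✓
3: ¬p ∧ ◇p is F, ◇¬p is F. ✓
4: ¬p ∧ ◇p is F, ◇¬p is T. ✓
5: ¬p ∧ ◇p is F, ◇¬p is F. ✓
6: ¬p ∧ ◇p is F, ◇¬p is F. ✓
7: ¬p ∧ ◇p is F, ◇¬p is F. ✓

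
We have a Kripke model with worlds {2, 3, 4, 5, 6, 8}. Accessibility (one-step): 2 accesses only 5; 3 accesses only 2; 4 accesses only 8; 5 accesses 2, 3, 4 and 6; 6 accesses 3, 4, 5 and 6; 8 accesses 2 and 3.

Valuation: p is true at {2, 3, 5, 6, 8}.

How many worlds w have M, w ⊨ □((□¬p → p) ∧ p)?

2: successors {5}; (□¬p → p) ∧ p there: 5:T. ✓
3: successors {2}; (□¬p → p) ∧ p there: 2:T. ✓
4: successors {8}; (□¬p → p) ∧ p there: 8:T. ✓
5: successors {2, 3, 4, 6}; (□¬p → p) ∧ p there: 2:T, 3:T, 4:F, 6:T. ✗
6: successors {3, 4, 5, 6}; (□¬p → p) ∧ p there: 3:T, 4:F, 5:T, 6:T. ✗
8: successors {2, 3}; (□¬p → p) ∧ p there: 2:T, 3:T. ✓
Satisfying worlds: {2, 3, 4, 8}.

4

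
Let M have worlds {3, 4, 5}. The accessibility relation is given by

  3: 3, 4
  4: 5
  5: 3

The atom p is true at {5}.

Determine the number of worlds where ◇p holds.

1

3: successors {3, 4}; p there: 3:F, 4:F. ✗
4: successors {5}; p there: 5:T. ✓
5: successors {3}; p there: 3:F. ✗
Satisfying worlds: {4}.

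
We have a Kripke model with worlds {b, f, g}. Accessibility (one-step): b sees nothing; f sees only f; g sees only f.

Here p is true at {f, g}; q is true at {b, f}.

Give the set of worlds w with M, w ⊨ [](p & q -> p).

b: no successors, so [](p & q -> p) holds vacuously. ✓
f: successors {f}; p & q -> p there: f:T. ✓
g: successors {f}; p & q -> p there: f:T. ✓

{b, f, g}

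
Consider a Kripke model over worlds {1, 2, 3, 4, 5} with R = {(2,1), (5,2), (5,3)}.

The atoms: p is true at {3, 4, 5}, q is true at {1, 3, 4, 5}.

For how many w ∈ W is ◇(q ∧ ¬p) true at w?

1: no successors, so ◇(q ∧ ¬p) fails. ✗
2: successors {1}; q ∧ ¬p there: 1:T. ✓
3: no successors, so ◇(q ∧ ¬p) fails. ✗
4: no successors, so ◇(q ∧ ¬p) fails. ✗
5: successors {2, 3}; q ∧ ¬p there: 2:F, 3:F. ✗
Satisfying worlds: {2}.

1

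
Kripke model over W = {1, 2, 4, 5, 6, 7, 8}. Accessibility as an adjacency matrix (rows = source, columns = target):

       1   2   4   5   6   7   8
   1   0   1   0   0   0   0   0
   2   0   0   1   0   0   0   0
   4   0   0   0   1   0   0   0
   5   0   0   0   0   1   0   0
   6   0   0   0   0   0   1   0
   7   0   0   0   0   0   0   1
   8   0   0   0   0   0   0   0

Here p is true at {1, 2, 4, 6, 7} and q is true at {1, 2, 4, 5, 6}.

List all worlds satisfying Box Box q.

{1, 2, 4, 7, 8}

1: successors {2}; Box q there: 2:T. ✓
2: successors {4}; Box q there: 4:T. ✓
4: successors {5}; Box q there: 5:T. ✓
5: successors {6}; Box q there: 6:F. ✗
6: successors {7}; Box q there: 7:F. ✗
7: successors {8}; Box q there: 8:T. ✓
8: no successors, so Box Box q holds vacuously. ✓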